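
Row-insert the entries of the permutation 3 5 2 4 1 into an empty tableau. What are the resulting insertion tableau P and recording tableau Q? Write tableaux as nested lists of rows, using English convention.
P = [[1, 4], [2, 5], [3]], Q = [[1, 2], [3, 4], [5]]

Insert each entry of the permutation into P by Schensted row insertion, recording in Q the position of each new cell.

Insert 3: appended to row 1. P = [[3]].
Insert 5: appended to row 1. P = [[3, 5]].
Insert 2: 2 bumps 3 from row 1; 3 starts row 2. P = [[2, 5], [3]].
Insert 4: 4 bumps 5 from row 1; 5 appends to row 2. P = [[2, 4], [3, 5]].
Insert 1: 1 bumps 2 from row 1; 2 bumps 3 from row 2; 3 starts row 3. P = [[1, 4], [2, 5], [3]].

So P = [[1, 4], [2, 5], [3]], Q = [[1, 2], [3, 4], [5]].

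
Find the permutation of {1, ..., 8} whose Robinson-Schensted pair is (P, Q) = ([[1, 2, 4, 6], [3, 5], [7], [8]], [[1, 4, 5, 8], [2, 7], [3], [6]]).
8 7 1 3 5 2 4 6

Reverse RSK: for i = n, n-1, ..., 1, locate i in Q, remove the corresponding corner cell from P, and reverse-bump its entry up through P; the value ejected from row 1 is w(i).

So w = 8 7 1 3 5 2 4 6.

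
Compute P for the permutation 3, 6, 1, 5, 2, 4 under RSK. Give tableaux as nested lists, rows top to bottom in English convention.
P = [[1, 2, 4], [3, 5], [6]]

Insert 3: appended to row 1. P = [[3]].
Insert 6: appended to row 1. P = [[3, 6]].
Insert 1: 1 bumps 3 from row 1; 3 starts row 2. P = [[1, 6], [3]].
Insert 5: 5 bumps 6 from row 1; 6 appends to row 2. P = [[1, 5], [3, 6]].
Insert 2: 2 bumps 5 from row 1; 5 bumps 6 from row 2; 6 starts row 3. P = [[1, 2], [3, 5], [6]].
Insert 4: appended to row 1. P = [[1, 2, 4], [3, 5], [6]].

So P = [[1, 2, 4], [3, 5], [6]].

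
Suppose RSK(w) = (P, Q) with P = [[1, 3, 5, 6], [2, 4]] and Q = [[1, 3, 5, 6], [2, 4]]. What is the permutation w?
Reverse RSK: for i = n, n-1, ..., 1, locate i in Q, remove the corresponding corner cell from P, and reverse-bump its entry up through P; the value ejected from row 1 is w(i).

So w = 2 1 4 3 5 6.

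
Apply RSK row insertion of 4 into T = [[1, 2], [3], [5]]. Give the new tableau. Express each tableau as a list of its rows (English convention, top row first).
[[1, 2, 4], [3], [5]]

4 is larger than every entry of row 1, so it is appended to row 1. The new tableau is [[1, 2, 4], [3], [5]].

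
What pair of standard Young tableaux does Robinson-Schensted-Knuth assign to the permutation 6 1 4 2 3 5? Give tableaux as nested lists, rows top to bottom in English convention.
Insert each entry of the permutation into P by Schensted row insertion, recording in Q the position of each new cell.

Insert 6: appended to row 1. P = [[6]], Q = [[1]].
Insert 1: 1 bumps 6 from row 1; 6 starts row 2. P = [[1], [6]], Q = [[1], [2]].
Insert 4: appended to row 1. P = [[1, 4], [6]], Q = [[1, 3], [2]].
Insert 2: 2 bumps 4 from row 1; 4 bumps 6 from row 2; 6 starts row 3. P = [[1, 2], [4], [6]], Q = [[1, 3], [2], [4]].
Insert 3: appended to row 1. P = [[1, 2, 3], [4], [6]], Q = [[1, 3, 5], [2], [4]].
Insert 5: appended to row 1. P = [[1, 2, 3, 5], [4], [6]], Q = [[1, 3, 5, 6], [2], [4]].

So P = [[1, 2, 3, 5], [4], [6]], Q = [[1, 3, 5, 6], [2], [4]].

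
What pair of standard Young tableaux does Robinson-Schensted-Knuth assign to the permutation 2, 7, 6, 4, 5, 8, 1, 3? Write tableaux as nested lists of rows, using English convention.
Insert each entry of the permutation into P by Schensted row insertion, recording in Q the position of each new cell.

Insert 2: appended to row 1. P = [[2]].
Insert 7: appended to row 1. P = [[2, 7]].
Insert 6: 6 bumps 7 from row 1; 7 starts row 2. P = [[2, 6], [7]].
Insert 4: 4 bumps 6 from row 1; 6 bumps 7 from row 2; 7 starts row 3. P = [[2, 4], [6], [7]].
Insert 5: appended to row 1. P = [[2, 4, 5], [6], [7]].
Insert 8: appended to row 1. P = [[2, 4, 5, 8], [6], [7]].
Insert 1: 1 bumps 2 from row 1; 2 bumps 6 from row 2; 6 bumps 7 from row 3; 7 starts row 4. P = [[1, 4, 5, 8], [2], [6], [7]].
Insert 3: 3 bumps 4 from row 1; 4 appends to row 2. P = [[1, 3, 5, 8], [2, 4], [6], [7]].

So P = [[1, 3, 5, 8], [2, 4], [6], [7]], Q = [[1, 2, 5, 6], [3, 8], [4], [7]].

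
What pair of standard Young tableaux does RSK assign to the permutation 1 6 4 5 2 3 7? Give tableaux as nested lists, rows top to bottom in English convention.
P = [[1, 2, 3, 7], [4, 5], [6]], Q = [[1, 2, 4, 7], [3, 6], [5]]

Insert each entry of the permutation into P by Schensted row insertion, recording in Q the position of each new cell.

Insert 1: appended to row 1. P = [[1]].
Insert 6: appended to row 1. P = [[1, 6]].
Insert 4: 4 bumps 6 from row 1; 6 starts row 2. P = [[1, 4], [6]].
Insert 5: appended to row 1. P = [[1, 4, 5], [6]].
Insert 2: 2 bumps 4 from row 1; 4 bumps 6 from row 2; 6 starts row 3. P = [[1, 2, 5], [4], [6]].
Insert 3: 3 bumps 5 from row 1; 5 appends to row 2. P = [[1, 2, 3], [4, 5], [6]].
Insert 7: appended to row 1. P = [[1, 2, 3, 7], [4, 5], [6]].

So P = [[1, 2, 3, 7], [4, 5], [6]], Q = [[1, 2, 4, 7], [3, 6], [5]].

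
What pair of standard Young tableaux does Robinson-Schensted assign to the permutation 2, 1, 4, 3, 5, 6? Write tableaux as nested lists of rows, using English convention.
P = [[1, 3, 5, 6], [2, 4]], Q = [[1, 3, 5, 6], [2, 4]]

Insert each entry of the permutation into P by Schensted row insertion, recording in Q the position of each new cell.

Insert 2: appended to row 1. P = [[2]], Q = [[1]].
Insert 1: 1 bumps 2 from row 1; 2 starts row 2. P = [[1], [2]], Q = [[1], [2]].
Insert 4: appended to row 1. P = [[1, 4], [2]], Q = [[1, 3], [2]].
Insert 3: 3 bumps 4 from row 1; 4 appends to row 2. P = [[1, 3], [2, 4]], Q = [[1, 3], [2, 4]].
Insert 5: appended to row 1. P = [[1, 3, 5], [2, 4]], Q = [[1, 3, 5], [2, 4]].
Insert 6: appended to row 1. P = [[1, 3, 5, 6], [2, 4]], Q = [[1, 3, 5, 6], [2, 4]].

So P = [[1, 3, 5, 6], [2, 4]], Q = [[1, 3, 5, 6], [2, 4]].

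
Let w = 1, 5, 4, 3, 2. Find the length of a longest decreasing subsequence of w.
4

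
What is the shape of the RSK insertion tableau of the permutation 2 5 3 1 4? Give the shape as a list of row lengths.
[3, 1, 1]

RSK row insertion gives P = [[1, 3, 4], [2], [5]], which has shape [3, 1, 1].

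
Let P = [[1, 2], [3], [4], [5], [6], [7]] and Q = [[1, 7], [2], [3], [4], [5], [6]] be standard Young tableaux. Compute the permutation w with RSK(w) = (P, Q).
7 6 5 4 3 1 2

Reverse RSK: for i = n, n-1, ..., 1, locate i in Q, remove the corresponding corner cell from P, and reverse-bump its entry up through P; the value ejected from row 1 is w(i).

So w = 7 6 5 4 3 1 2.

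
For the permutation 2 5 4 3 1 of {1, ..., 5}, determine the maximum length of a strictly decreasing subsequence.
4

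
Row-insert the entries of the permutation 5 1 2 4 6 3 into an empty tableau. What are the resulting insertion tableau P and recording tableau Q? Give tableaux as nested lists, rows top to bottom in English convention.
Insert each entry of the permutation into P by Schensted row insertion, recording in Q the position of each new cell.

After inserting 5: P = [[5]].
After inserting 1: P = [[1], [5]].
After inserting 2: P = [[1, 2], [5]].
After inserting 4: P = [[1, 2, 4], [5]].
After inserting 6: P = [[1, 2, 4, 6], [5]].
After inserting 3: P = [[1, 2, 3, 6], [4], [5]].

So P = [[1, 2, 3, 6], [4], [5]], Q = [[1, 3, 4, 5], [2], [6]].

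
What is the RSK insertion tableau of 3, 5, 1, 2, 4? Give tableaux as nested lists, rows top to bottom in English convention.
P = [[1, 2, 4], [3, 5]]

Insert 3: appended to row 1. P = [[3]].
Insert 5: appended to row 1. P = [[3, 5]].
Insert 1: 1 bumps 3 from row 1; 3 starts row 2. P = [[1, 5], [3]].
Insert 2: 2 bumps 5 from row 1; 5 appends to row 2. P = [[1, 2], [3, 5]].
Insert 4: appended to row 1. P = [[1, 2, 4], [3, 5]].

So P = [[1, 2, 4], [3, 5]].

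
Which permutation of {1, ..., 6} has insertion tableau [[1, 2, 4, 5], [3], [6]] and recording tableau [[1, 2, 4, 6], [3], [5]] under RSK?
1 6 3 4 2 5

Reverse the RSK construction: for i from n down to 1, find the cell of Q containing i, remove the entry at that cell from P, and reverse-bump it up through P; the value ejected from row 1 is w(i).

Step i=6: Q has 6 at row 1, column 4; remove that cell from P, ejecting 5. So w(6) = 5. P is now [[1, 2, 4], [3], [6]].
Step i=5: Q has 5 at row 3, column 1; remove 6 from row 3 of P and reverse-bump: 6 enters row 2 and ejects 3; 3 enters row 1 and ejects 2. So w(5) = 2. P is now [[1, 3, 4], [6]].
Step i=4: Q has 4 at row 1, column 3; remove that cell from P, ejecting 4. So w(4) = 4. P is now [[1, 3], [6]].
Step i=3: Q has 3 at row 2, column 1; remove 6 from row 2 of P and reverse-bump: 6 enters row 1 and ejects 3. So w(3) = 3. P is now [[1, 6]].
Step i=2: Q has 2 at row 1, column 2; remove that cell from P, ejecting 6. So w(2) = 6. P is now [[1]].
Step i=1: Q has 1 at row 1, column 1; remove that cell from P, ejecting 1. So w(1) = 1. P is now [].

So w = 1 6 3 4 2 5.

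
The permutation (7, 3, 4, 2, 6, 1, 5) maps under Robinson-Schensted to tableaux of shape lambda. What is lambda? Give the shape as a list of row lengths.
[3, 2, 1, 1]

Row-insert each entry into an empty tableau.

After inserting 7: P = [[7]].
After inserting 3: P = [[3], [7]].
After inserting 4: P = [[3, 4], [7]].
After inserting 2: P = [[2, 4], [3], [7]].
After inserting 6: P = [[2, 4, 6], [3], [7]].
After inserting 1: P = [[1, 4, 6], [2], [3], [7]].
After inserting 5: P = [[1, 4, 5], [2, 6], [3], [7]].

The final insertion tableau P = [[1, 4, 5], [2, 6], [3], [7]] has shape [3, 2, 1, 1].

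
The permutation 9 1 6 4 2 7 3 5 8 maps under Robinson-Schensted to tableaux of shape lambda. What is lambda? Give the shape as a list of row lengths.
RSK row insertion gives P = [[1, 2, 3, 5, 8], [4, 7], [6], [9]], which has shape [5, 2, 1, 1].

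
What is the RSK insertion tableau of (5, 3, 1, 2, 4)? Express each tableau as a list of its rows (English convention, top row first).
P = [[1, 2, 4], [3], [5]]

Insert 5: appended to row 1. P = [[5]].
Insert 3: 3 bumps 5 from row 1; 5 starts row 2. P = [[3], [5]].
Insert 1: 1 bumps 3 from row 1; 3 bumps 5 from row 2; 5 starts row 3. P = [[1], [3], [5]].
Insert 2: appended to row 1. P = [[1, 2], [3], [5]].
Insert 4: appended to row 1. P = [[1, 2, 4], [3], [5]].

So P = [[1, 2, 4], [3], [5]].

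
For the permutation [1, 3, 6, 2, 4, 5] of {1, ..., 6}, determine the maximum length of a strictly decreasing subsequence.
2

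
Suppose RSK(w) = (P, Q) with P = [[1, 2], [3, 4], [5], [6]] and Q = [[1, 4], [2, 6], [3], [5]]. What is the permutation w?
Reverse RSK: for i = n, n-1, ..., 1, locate i in Q, remove the corresponding corner cell from P, and reverse-bump its entry up through P; the value ejected from row 1 is w(i).

So w = 6 5 3 4 1 2.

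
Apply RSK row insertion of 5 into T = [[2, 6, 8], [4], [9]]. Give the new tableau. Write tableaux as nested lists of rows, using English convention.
[[2, 5, 8], [4, 6], [9]]

In row 1, 5 replaces 6 (the leftmost entry greater than 5); 6 is bumped to row 2. 6 is appended to row 2. The new tableau is [[2, 5, 8], [4, 6], [9]].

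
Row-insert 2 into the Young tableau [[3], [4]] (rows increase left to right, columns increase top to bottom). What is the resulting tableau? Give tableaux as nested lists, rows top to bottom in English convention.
[[2], [3], [4]]

In row 1, 2 replaces 3 (the leftmost entry greater than 2); 3 is bumped to row 2. In row 2, 3 replaces 4 (the leftmost entry greater than 3); 4 is bumped to row 3. 4 starts a new row 3. The new tableau is [[2], [3], [4]].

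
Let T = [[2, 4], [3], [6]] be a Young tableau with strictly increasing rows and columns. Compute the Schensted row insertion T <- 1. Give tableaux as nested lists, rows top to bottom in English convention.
[[1, 4], [2], [3], [6]]

In row 1, 1 replaces 2 (the leftmost entry greater than 1); 2 is bumped to row 2. In row 2, 2 replaces 3 (the leftmost entry greater than 2); 3 is bumped to row 3. In row 3, 3 replaces 6 (the leftmost entry greater than 3); 6 is bumped to row 4. 6 starts a new row 4. The new tableau is [[1, 4], [2], [3], [6]].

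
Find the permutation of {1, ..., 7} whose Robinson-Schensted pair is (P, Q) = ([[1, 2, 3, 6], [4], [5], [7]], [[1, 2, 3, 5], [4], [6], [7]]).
1 2 7 5 6 4 3

Reverse the RSK construction: for i from n down to 1, find the cell of Q containing i, remove the entry at that cell from P, and reverse-bump it up through P; the value ejected from row 1 is w(i).

Step i=7: Q has 7 at row 4, column 1; remove 7 from row 4 of P and reverse-bump: 7 enters row 3 and ejects 5; 5 enters row 2 and ejects 4; 4 enters row 1 and ejects 3. So w(7) = 3. P is now [[1, 2, 4, 6], [5], [7]].
Step i=6: Q has 6 at row 3, column 1; remove 7 from row 3 of P and reverse-bump: 7 enters row 2 and ejects 5; 5 enters row 1 and ejects 4. So w(6) = 4. P is now [[1, 2, 5, 6], [7]].
Step i=5: Q has 5 at row 1, column 4; remove that cell from P, ejecting 6. So w(5) = 6. P is now [[1, 2, 5], [7]].
Step i=4: Q has 4 at row 2, column 1; remove 7 from row 2 of P and reverse-bump: 7 enters row 1 and ejects 5. So w(4) = 5. P is now [[1, 2, 7]].
Step i=3: Q has 3 at row 1, column 3; remove that cell from P, ejecting 7. So w(3) = 7. P is now [[1, 2]].
Step i=2: Q has 2 at row 1, column 2; remove that cell from P, ejecting 2. So w(2) = 2. P is now [[1]].
Step i=1: Q has 1 at row 1, column 1; remove that cell from P, ejecting 1. So w(1) = 1. P is now [].

So w = 1 2 7 5 6 4 3.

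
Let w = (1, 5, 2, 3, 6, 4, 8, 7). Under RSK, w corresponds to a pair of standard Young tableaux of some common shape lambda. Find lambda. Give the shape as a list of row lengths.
[5, 3]

Row-insert each entry into an empty tableau.

After inserting 1: P = [[1]].
After inserting 5: P = [[1, 5]].
After inserting 2: P = [[1, 2], [5]].
After inserting 3: P = [[1, 2, 3], [5]].
After inserting 6: P = [[1, 2, 3, 6], [5]].
After inserting 4: P = [[1, 2, 3, 4], [5, 6]].
After inserting 8: P = [[1, 2, 3, 4, 8], [5, 6]].
After inserting 7: P = [[1, 2, 3, 4, 7], [5, 6, 8]].

The final insertion tableau P = [[1, 2, 3, 4, 7], [5, 6, 8]] has shape [5, 3].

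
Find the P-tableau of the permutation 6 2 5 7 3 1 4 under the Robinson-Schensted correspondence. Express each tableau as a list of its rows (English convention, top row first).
Insert 6: appended to row 1. P = [[6]].
Insert 2: 2 bumps 6 from row 1; 6 starts row 2. P = [[2], [6]].
Insert 5: appended to row 1. P = [[2, 5], [6]].
Insert 7: appended to row 1. P = [[2, 5, 7], [6]].
Insert 3: 3 bumps 5 from row 1; 5 bumps 6 from row 2; 6 starts row 3. P = [[2, 3, 7], [5], [6]].
Insert 1: 1 bumps 2 from row 1; 2 bumps 5 from row 2; 5 bumps 6 from row 3; 6 starts row 4. P = [[1, 3, 7], [2], [5], [6]].
Insert 4: 4 bumps 7 from row 1; 7 appends to row 2. P = [[1, 3, 4], [2, 7], [5], [6]].

So P = [[1, 3, 4], [2, 7], [5], [6]].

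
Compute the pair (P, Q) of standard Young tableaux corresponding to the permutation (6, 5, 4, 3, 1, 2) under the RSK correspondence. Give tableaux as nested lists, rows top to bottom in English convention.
Insert each entry of the permutation into P by Schensted row insertion, recording in Q the position of each new cell.

Insert 6: appended to row 1. P = [[6]].
Insert 5: 5 bumps 6 from row 1; 6 starts row 2. P = [[5], [6]].
Insert 4: 4 bumps 5 from row 1; 5 bumps 6 from row 2; 6 starts row 3. P = [[4], [5], [6]].
Insert 3: 3 bumps 4 from row 1; 4 bumps 5 from row 2; 5 bumps 6 from row 3; 6 starts row 4. P = [[3], [4], [5], [6]].
Insert 1: 1 bumps 3 from row 1; 3 bumps 4 from row 2; 4 bumps 5 from row 3; 5 bumps 6 from row 4; 6 starts row 5. P = [[1], [3], [4], [5], [6]].
Insert 2: appended to row 1. P = [[1, 2], [3], [4], [5], [6]].

So P = [[1, 2], [3], [4], [5], [6]], Q = [[1, 6], [2], [3], [4], [5]].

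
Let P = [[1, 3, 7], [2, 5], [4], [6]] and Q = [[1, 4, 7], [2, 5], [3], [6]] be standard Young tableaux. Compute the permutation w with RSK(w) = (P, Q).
6 4 2 5 3 1 7

Reverse the RSK construction: for i from n down to 1, find the cell of Q containing i, remove the entry at that cell from P, and reverse-bump it up through P; the value ejected from row 1 is w(i).

Step i=7: Q has 7 at row 1, column 3; remove that cell from P, ejecting 7. So w(7) = 7. P is now [[1, 3], [2, 5], [4], [6]].
Step i=6: Q has 6 at row 4, column 1; remove 6 from row 4 of P and reverse-bump: 6 enters row 3 and ejects 4; 4 enters row 2 and ejects 2; 2 enters row 1 and ejects 1. So w(6) = 1. P is now [[2, 3], [4, 5], [6]].
Step i=5: Q has 5 at row 2, column 2; remove 5 from row 2 of P and reverse-bump: 5 enters row 1 and ejects 3. So w(5) = 3. P is now [[2, 5], [4], [6]].
Step i=4: Q has 4 at row 1, column 2; remove that cell from P, ejecting 5. So w(4) = 5. P is now [[2], [4], [6]].
Step i=3: Q has 3 at row 3, column 1; remove 6 from row 3 of P and reverse-bump: 6 enters row 2 and ejects 4; 4 enters row 1 and ejects 2. So w(3) = 2. P is now [[4], [6]].
Step i=2: Q has 2 at row 2, column 1; remove 6 from row 2 of P and reverse-bump: 6 enters row 1 and ejects 4. So w(2) = 4. P is now [[6]].
Step i=1: Q has 1 at row 1, column 1; remove that cell from P, ejecting 6. So w(1) = 6. P is now [].

So w = 6 4 2 5 3 1 7.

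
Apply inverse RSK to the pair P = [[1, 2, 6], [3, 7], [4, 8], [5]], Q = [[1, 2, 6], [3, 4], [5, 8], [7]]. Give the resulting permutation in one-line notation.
Reverse the RSK construction: for i from n down to 1, find the cell of Q containing i, remove the entry at that cell from P, and reverse-bump it up through P; the value ejected from row 1 is w(i).

Step i=8: Q has 8 at row 3, column 2; remove 8 from row 3 of P and reverse-bump: 8 enters row 2 and ejects 7; 7 enters row 1 and ejects 6. So w(8) = 6. P is now [[1, 2, 7], [3, 8], [4], [5]].
Step i=7: Q has 7 at row 4, column 1; remove 5 from row 4 of P and reverse-bump: 5 enters row 3 and ejects 4; 4 enters row 2 and ejects 3; 3 enters row 1 and ejects 2. So w(7) = 2. P is now [[1, 3, 7], [4, 8], [5]].
Step i=6: Q has 6 at row 1, column 3; remove that cell from P, ejecting 7. So w(6) = 7. P is now [[1, 3], [4, 8], [5]].
Step i=5: Q has 5 at row 3, column 1; remove 5 from row 3 of P and reverse-bump: 5 enters row 2 and ejects 4; 4 enters row 1 and ejects 3. So w(5) = 3. P is now [[1, 4], [5, 8]].
Step i=4: Q has 4 at row 2, column 2; remove 8 from row 2 of P and reverse-bump: 8 enters row 1 and ejects 4. So w(4) = 4. P is now [[1, 8], [5]].
Step i=3: Q has 3 at row 2, column 1; remove 5 from row 2 of P and reverse-bump: 5 enters row 1 and ejects 1. So w(3) = 1. P is now [[5, 8]].
Step i=2: Q has 2 at row 1, column 2; remove that cell from P, ejecting 8. So w(2) = 8. P is now [[5]].
Step i=1: Q has 1 at row 1, column 1; remove that cell from P, ejecting 5. So w(1) = 5. P is now [].

So w = 5 8 1 4 3 7 2 6.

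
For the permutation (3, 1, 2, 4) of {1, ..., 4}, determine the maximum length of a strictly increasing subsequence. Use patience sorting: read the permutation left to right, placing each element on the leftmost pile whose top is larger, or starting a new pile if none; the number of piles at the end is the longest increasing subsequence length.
3

3: new pile. tops = [3]
1: onto pile 1 (replacing 3). tops = [1]
2: new pile. tops = [1, 2]
4: new pile. tops = [1, 2, 4]

3 piles, so the longest increasing subsequence has length 3.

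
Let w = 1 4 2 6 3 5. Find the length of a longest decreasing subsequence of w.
2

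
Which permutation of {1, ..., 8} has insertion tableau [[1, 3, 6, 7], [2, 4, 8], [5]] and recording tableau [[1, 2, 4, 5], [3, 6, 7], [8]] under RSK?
Reverse the RSK construction: for i from n down to 1, find the cell of Q containing i, remove the entry at that cell from P, and reverse-bump it up through P; the value ejected from row 1 is w(i).

Step i=8: Q has 8 at row 3, column 1; remove 5 from row 3 of P and reverse-bump: 5 enters row 2 and ejects 4; 4 enters row 1 and ejects 3. So w(8) = 3. P is now [[1, 4, 6, 7], [2, 5, 8]].
Step i=7: Q has 7 at row 2, column 3; remove 8 from row 2 of P and reverse-bump: 8 enters row 1 and ejects 7. So w(7) = 7. P is now [[1, 4, 6, 8], [2, 5]].
Step i=6: Q has 6 at row 2, column 2; remove 5 from row 2 of P and reverse-bump: 5 enters row 1 and ejects 4. So w(6) = 4. P is now [[1, 5, 6, 8], [2]].
Step i=5: Q has 5 at row 1, column 4; remove that cell from P, ejecting 8. So w(5) = 8. P is now [[1, 5, 6], [2]].
Step i=4: Q has 4 at row 1, column 3; remove that cell from P, ejecting 6. So w(4) = 6. P is now [[1, 5], [2]].
Step i=3: Q has 3 at row 2, column 1; remove 2 from row 2 of P and reverse-bump: 2 enters row 1 and ejects 1. So w(3) = 1. P is now [[2, 5]].
Step i=2: Q has 2 at row 1, column 2; remove that cell from P, ejecting 5. So w(2) = 5. P is now [[2]].
Step i=1: Q has 1 at row 1, column 1; remove that cell from P, ejecting 2. So w(1) = 2. P is now [].

So w = 2 5 1 6 8 4 7 3.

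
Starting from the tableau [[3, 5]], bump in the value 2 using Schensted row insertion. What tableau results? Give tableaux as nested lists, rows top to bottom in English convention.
In row 1, 2 replaces 3 (the leftmost entry greater than 2); 3 is bumped to row 2. 3 starts a new row 2. The new tableau is [[2, 5], [3]].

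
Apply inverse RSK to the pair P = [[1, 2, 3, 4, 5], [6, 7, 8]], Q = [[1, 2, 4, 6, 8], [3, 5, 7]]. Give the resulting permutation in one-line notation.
1 6 2 7 3 8 4 5

Reverse RSK: for i = n, n-1, ..., 1, locate i in Q, remove the corresponding corner cell from P, and reverse-bump its entry up through P; the value ejected from row 1 is w(i).

So w = 1 6 2 7 3 8 4 5.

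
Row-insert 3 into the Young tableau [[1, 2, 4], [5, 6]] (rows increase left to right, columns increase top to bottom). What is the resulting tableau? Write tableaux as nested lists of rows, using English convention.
In row 1, 3 replaces 4 (the leftmost entry greater than 3); 4 is bumped to row 2. In row 2, 4 replaces 5 (the leftmost entry greater than 4); 5 is bumped to row 3. 5 starts a new row 3. The new tableau is [[1, 2, 3], [4, 6], [5]].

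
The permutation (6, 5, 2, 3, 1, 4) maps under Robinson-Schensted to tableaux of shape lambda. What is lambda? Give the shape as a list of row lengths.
Row-insert each entry into an empty tableau.

After inserting 6: P = [[6]].
After inserting 5: P = [[5], [6]].
After inserting 2: P = [[2], [5], [6]].
After inserting 3: P = [[2, 3], [5], [6]].
After inserting 1: P = [[1, 3], [2], [5], [6]].
After inserting 4: P = [[1, 3, 4], [2], [5], [6]].

The final insertion tableau P = [[1, 3, 4], [2], [5], [6]] has shape [3, 1, 1, 1].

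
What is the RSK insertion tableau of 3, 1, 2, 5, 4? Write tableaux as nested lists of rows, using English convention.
Insert 3: appended to row 1. P = [[3]].
Insert 1: 1 bumps 3 from row 1; 3 starts row 2. P = [[1], [3]].
Insert 2: appended to row 1. P = [[1, 2], [3]].
Insert 5: appended to row 1. P = [[1, 2, 5], [3]].
Insert 4: 4 bumps 5 from row 1; 5 appends to row 2. P = [[1, 2, 4], [3, 5]].

So P = [[1, 2, 4], [3, 5]].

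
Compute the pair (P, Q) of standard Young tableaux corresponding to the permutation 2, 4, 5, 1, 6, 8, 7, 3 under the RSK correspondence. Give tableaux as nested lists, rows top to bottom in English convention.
Insert each entry of the permutation into P by Schensted row insertion, recording in Q the position of each new cell.

After inserting 2: P = [[2]].
After inserting 4: P = [[2, 4]].
After inserting 5: P = [[2, 4, 5]].
After inserting 1: P = [[1, 4, 5], [2]].
After inserting 6: P = [[1, 4, 5, 6], [2]].
After inserting 8: P = [[1, 4, 5, 6, 8], [2]].
After inserting 7: P = [[1, 4, 5, 6, 7], [2, 8]].
After inserting 3: P = [[1, 3, 5, 6, 7], [2, 4], [8]].

So P = [[1, 3, 5, 6, 7], [2, 4], [8]], Q = [[1, 2, 3, 5, 6], [4, 7], [8]].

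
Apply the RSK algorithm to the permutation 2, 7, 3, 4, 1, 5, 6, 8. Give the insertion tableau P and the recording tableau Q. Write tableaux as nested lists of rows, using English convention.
Insert each entry of the permutation into P by Schensted row insertion, recording in Q the position of each new cell.

Insert 2: appended to row 1. P = [[2]].
Insert 7: appended to row 1. P = [[2, 7]].
Insert 3: 3 bumps 7 from row 1; 7 starts row 2. P = [[2, 3], [7]].
Insert 4: appended to row 1. P = [[2, 3, 4], [7]].
Insert 1: 1 bumps 2 from row 1; 2 bumps 7 from row 2; 7 starts row 3. P = [[1, 3, 4], [2], [7]].
Insert 5: appended to row 1. P = [[1, 3, 4, 5], [2], [7]].
Insert 6: appended to row 1. P = [[1, 3, 4, 5, 6], [2], [7]].
Insert 8: appended to row 1. P = [[1, 3, 4, 5, 6, 8], [2], [7]].

So P = [[1, 3, 4, 5, 6, 8], [2], [7]], Q = [[1, 2, 4, 6, 7, 8], [3], [5]].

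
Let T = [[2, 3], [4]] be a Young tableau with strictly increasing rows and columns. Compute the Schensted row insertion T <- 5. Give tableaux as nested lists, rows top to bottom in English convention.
5 is larger than every entry of row 1, so it is appended to row 1. The new tableau is [[2, 3, 5], [4]].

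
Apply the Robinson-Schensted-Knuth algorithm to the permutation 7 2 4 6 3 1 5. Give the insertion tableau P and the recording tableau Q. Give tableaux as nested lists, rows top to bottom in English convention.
Insert each entry of the permutation into P by Schensted row insertion, recording in Q the position of each new cell.

Insert 7: appended to row 1. P = [[7]].
Insert 2: 2 bumps 7 from row 1; 7 starts row 2. P = [[2], [7]].
Insert 4: appended to row 1. P = [[2, 4], [7]].
Insert 6: appended to row 1. P = [[2, 4, 6], [7]].
Insert 3: 3 bumps 4 from row 1; 4 bumps 7 from row 2; 7 starts row 3. P = [[2, 3, 6], [4], [7]].
Insert 1: 1 bumps 2 from row 1; 2 bumps 4 from row 2; 4 bumps 7 from row 3; 7 starts row 4. P = [[1, 3, 6], [2], [4], [7]].
Insert 5: 5 bumps 6 from row 1; 6 appends to row 2. P = [[1, 3, 5], [2, 6], [4], [7]].

So P = [[1, 3, 5], [2, 6], [4], [7]], Q = [[1, 3, 4], [2, 7], [5], [6]].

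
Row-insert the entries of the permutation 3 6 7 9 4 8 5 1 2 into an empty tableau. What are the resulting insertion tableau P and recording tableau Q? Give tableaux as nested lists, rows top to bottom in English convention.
P = [[1, 2, 5, 8], [3, 4], [6, 7], [9]], Q = [[1, 2, 3, 4], [5, 6], [7, 9], [8]]

Insert each entry of the permutation into P by Schensted row insertion, recording in Q the position of each new cell.

Insert 3: appended to row 1. P = [[3]].
Insert 6: appended to row 1. P = [[3, 6]].
Insert 7: appended to row 1. P = [[3, 6, 7]].
Insert 9: appended to row 1. P = [[3, 6, 7, 9]].
Insert 4: 4 bumps 6 from row 1; 6 starts row 2. P = [[3, 4, 7, 9], [6]].
Insert 8: 8 bumps 9 from row 1; 9 appends to row 2. P = [[3, 4, 7, 8], [6, 9]].
Insert 5: 5 bumps 7 from row 1; 7 bumps 9 from row 2; 9 starts row 3. P = [[3, 4, 5, 8], [6, 7], [9]].
Insert 1: 1 bumps 3 from row 1; 3 bumps 6 from row 2; 6 bumps 9 from row 3; 9 starts row 4. P = [[1, 4, 5, 8], [3, 7], [6], [9]].
Insert 2: 2 bumps 4 from row 1; 4 bumps 7 from row 2; 7 appends to row 3. P = [[1, 2, 5, 8], [3, 4], [6, 7], [9]].

So P = [[1, 2, 5, 8], [3, 4], [6, 7], [9]], Q = [[1, 2, 3, 4], [5, 6], [7, 9], [8]].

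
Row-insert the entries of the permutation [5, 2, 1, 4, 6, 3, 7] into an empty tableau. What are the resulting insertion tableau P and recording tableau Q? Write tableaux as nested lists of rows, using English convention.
P = [[1, 3, 6, 7], [2, 4], [5]], Q = [[1, 4, 5, 7], [2, 6], [3]]

Insert each entry of the permutation into P by Schensted row insertion, recording in Q the position of each new cell.

Insert 5: appended to row 1. P = [[5]].
Insert 2: 2 bumps 5 from row 1; 5 starts row 2. P = [[2], [5]].
Insert 1: 1 bumps 2 from row 1; 2 bumps 5 from row 2; 5 starts row 3. P = [[1], [2], [5]].
Insert 4: appended to row 1. P = [[1, 4], [2], [5]].
Insert 6: appended to row 1. P = [[1, 4, 6], [2], [5]].
Insert 3: 3 bumps 4 from row 1; 4 appends to row 2. P = [[1, 3, 6], [2, 4], [5]].
Insert 7: appended to row 1. P = [[1, 3, 6, 7], [2, 4], [5]].

So P = [[1, 3, 6, 7], [2, 4], [5]], Q = [[1, 4, 5, 7], [2, 6], [3]].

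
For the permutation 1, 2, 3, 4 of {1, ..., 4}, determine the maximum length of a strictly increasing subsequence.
4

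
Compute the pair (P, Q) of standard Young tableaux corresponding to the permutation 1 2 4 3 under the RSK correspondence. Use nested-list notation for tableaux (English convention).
P = [[1, 2, 3], [4]], Q = [[1, 2, 3], [4]]

Insert each entry of the permutation into P by Schensted row insertion, recording in Q the position of each new cell.

Insert 1: appended to row 1. P = [[1]].
Insert 2: appended to row 1. P = [[1, 2]].
Insert 4: appended to row 1. P = [[1, 2, 4]].
Insert 3: 3 bumps 4 from row 1; 4 starts row 2. P = [[1, 2, 3], [4]].

So P = [[1, 2, 3], [4]], Q = [[1, 2, 3], [4]].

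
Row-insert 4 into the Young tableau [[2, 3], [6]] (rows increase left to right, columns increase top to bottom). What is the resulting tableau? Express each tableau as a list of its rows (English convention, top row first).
4 is larger than every entry of row 1, so it is appended to row 1. The new tableau is [[2, 3, 4], [6]].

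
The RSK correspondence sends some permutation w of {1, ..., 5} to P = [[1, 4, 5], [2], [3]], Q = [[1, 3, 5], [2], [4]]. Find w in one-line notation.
Reverse the RSK construction: for i from n down to 1, find the cell of Q containing i, remove the entry at that cell from P, and reverse-bump it up through P; the value ejected from row 1 is w(i).

Step i=5: Q has 5 at row 1, column 3; remove that cell from P, ejecting 5. So w(5) = 5. P is now [[1, 4], [2], [3]].
Step i=4: Q has 4 at row 3, column 1; remove 3 from row 3 of P and reverse-bump: 3 enters row 2 and ejects 2; 2 enters row 1 and ejects 1. So w(4) = 1. P is now [[2, 4], [3]].
Step i=3: Q has 3 at row 1, column 2; remove that cell from P, ejecting 4. So w(3) = 4. P is now [[2], [3]].
Step i=2: Q has 2 at row 2, column 1; remove 3 from row 2 of P and reverse-bump: 3 enters row 1 and ejects 2. So w(2) = 2. P is now [[3]].
Step i=1: Q has 1 at row 1, column 1; remove that cell from P, ejecting 3. So w(1) = 3. P is now [].

So w = 3 2 4 1 5.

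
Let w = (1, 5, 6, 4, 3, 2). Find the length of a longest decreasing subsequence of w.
4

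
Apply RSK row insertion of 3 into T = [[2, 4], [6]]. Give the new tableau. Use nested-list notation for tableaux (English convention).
[[2, 3], [4], [6]]

In row 1, 3 replaces 4 (the leftmost entry greater than 3); 4 is bumped to row 2. In row 2, 4 replaces 6 (the leftmost entry greater than 4); 6 is bumped to row 3. 6 starts a new row 3. The new tableau is [[2, 3], [4], [6]].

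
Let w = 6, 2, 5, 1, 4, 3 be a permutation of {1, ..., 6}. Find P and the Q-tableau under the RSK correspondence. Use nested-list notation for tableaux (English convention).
Insert each entry of the permutation into P by Schensted row insertion, recording in Q the position of each new cell.

Insert 6: appended to row 1. P = [[6]], Q = [[1]].
Insert 2: 2 bumps 6 from row 1; 6 starts row 2. P = [[2], [6]], Q = [[1], [2]].
Insert 5: appended to row 1. P = [[2, 5], [6]], Q = [[1, 3], [2]].
Insert 1: 1 bumps 2 from row 1; 2 bumps 6 from row 2; 6 starts row 3. P = [[1, 5], [2], [6]], Q = [[1, 3], [2], [4]].
Insert 4: 4 bumps 5 from row 1; 5 appends to row 2. P = [[1, 4], [2, 5], [6]], Q = [[1, 3], [2, 5], [4]].
Insert 3: 3 bumps 4 from row 1; 4 bumps 5 from row 2; 5 bumps 6 from row 3; 6 starts row 4. P = [[1, 3], [2, 4], [5], [6]], Q = [[1, 3], [2, 5], [4], [6]].

So P = [[1, 3], [2, 4], [5], [6]], Q = [[1, 3], [2, 5], [4], [6]].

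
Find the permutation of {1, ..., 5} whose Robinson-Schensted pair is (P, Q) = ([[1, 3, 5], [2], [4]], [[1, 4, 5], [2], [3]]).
Reverse the RSK construction: for i from n down to 1, find the cell of Q containing i, remove the entry at that cell from P, and reverse-bump it up through P; the value ejected from row 1 is w(i).

Step i=5: Q has 5 at row 1, column 3; remove that cell from P, ejecting 5. So w(5) = 5. P is now [[1, 3], [2], [4]].
Step i=4: Q has 4 at row 1, column 2; remove that cell from P, ejecting 3. So w(4) = 3. P is now [[1], [2], [4]].
Step i=3: Q has 3 at row 3, column 1; remove 4 from row 3 of P and reverse-bump: 4 enters row 2 and ejects 2; 2 enters row 1 and ejects 1. So w(3) = 1. P is now [[2], [4]].
Step i=2: Q has 2 at row 2, column 1; remove 4 from row 2 of P and reverse-bump: 4 enters row 1 and ejects 2. So w(2) = 2. P is now [[4]].
Step i=1: Q has 1 at row 1, column 1; remove that cell from P, ejecting 4. So w(1) = 4. P is now [].

So w = 4 2 1 3 5.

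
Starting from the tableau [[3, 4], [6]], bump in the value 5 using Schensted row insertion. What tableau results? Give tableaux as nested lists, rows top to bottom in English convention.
5 is larger than every entry of row 1, so it is appended to row 1. The new tableau is [[3, 4, 5], [6]].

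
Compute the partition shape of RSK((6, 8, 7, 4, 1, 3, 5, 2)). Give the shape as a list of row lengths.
[3, 2, 1, 1, 1]

Row-insert each entry into an empty tableau.

After inserting 6: P = [[6]].
After inserting 8: P = [[6, 8]].
After inserting 7: P = [[6, 7], [8]].
After inserting 4: P = [[4, 7], [6], [8]].
After inserting 1: P = [[1, 7], [4], [6], [8]].
After inserting 3: P = [[1, 3], [4, 7], [6], [8]].
After inserting 5: P = [[1, 3, 5], [4, 7], [6], [8]].
After inserting 2: P = [[1, 2, 5], [3, 7], [4], [6], [8]].

The final insertion tableau P = [[1, 2, 5], [3, 7], [4], [6], [8]] has shape [3, 2, 1, 1, 1].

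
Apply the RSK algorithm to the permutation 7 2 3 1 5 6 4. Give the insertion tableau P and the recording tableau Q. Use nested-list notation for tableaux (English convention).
P = [[1, 3, 4, 6], [2, 5], [7]], Q = [[1, 3, 5, 6], [2, 7], [4]]

Insert each entry of the permutation into P by Schensted row insertion, recording in Q the position of each new cell.

Insert 7: appended to row 1. P = [[7]].
Insert 2: 2 bumps 7 from row 1; 7 starts row 2. P = [[2], [7]].
Insert 3: appended to row 1. P = [[2, 3], [7]].
Insert 1: 1 bumps 2 from row 1; 2 bumps 7 from row 2; 7 starts row 3. P = [[1, 3], [2], [7]].
Insert 5: appended to row 1. P = [[1, 3, 5], [2], [7]].
Insert 6: appended to row 1. P = [[1, 3, 5, 6], [2], [7]].
Insert 4: 4 bumps 5 from row 1; 5 appends to row 2. P = [[1, 3, 4, 6], [2, 5], [7]].

So P = [[1, 3, 4, 6], [2, 5], [7]], Q = [[1, 3, 5, 6], [2, 7], [4]].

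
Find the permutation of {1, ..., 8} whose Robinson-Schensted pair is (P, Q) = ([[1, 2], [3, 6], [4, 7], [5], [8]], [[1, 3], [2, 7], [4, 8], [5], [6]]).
8 5 7 4 3 1 6 2

Reverse the RSK construction: for i from n down to 1, find the cell of Q containing i, remove the entry at that cell from P, and reverse-bump it up through P; the value ejected from row 1 is w(i).

Step i=8: Q has 8 at row 3, column 2; remove 7 from row 3 of P and reverse-bump: 7 enters row 2 and ejects 6; 6 enters row 1 and ejects 2. So w(8) = 2. P is now [[1, 6], [3, 7], [4], [5], [8]].
Step i=7: Q has 7 at row 2, column 2; remove 7 from row 2 of P and reverse-bump: 7 enters row 1 and ejects 6. So w(7) = 6. P is now [[1, 7], [3], [4], [5], [8]].
Step i=6: Q has 6 at row 5, column 1; remove 8 from row 5 of P and reverse-bump: 8 enters row 4 and ejects 5; 5 enters row 3 and ejects 4; 4 enters row 2 and ejects 3; 3 enters row 1 and ejects 1. So w(6) = 1. P is now [[3, 7], [4], [5], [8]].
Step i=5: Q has 5 at row 4, column 1; remove 8 from row 4 of P and reverse-bump: 8 enters row 3 and ejects 5; 5 enters row 2 and ejects 4; 4 enters row 1 and ejects 3. So w(5) = 3. P is now [[4, 7], [5], [8]].
Step i=4: Q has 4 at row 3, column 1; remove 8 from row 3 of P and reverse-bump: 8 enters row 2 and ejects 5; 5 enters row 1 and ejects 4. So w(4) = 4. P is now [[5, 7], [8]].
Step i=3: Q has 3 at row 1, column 2; remove that cell from P, ejecting 7. So w(3) = 7. P is now [[5], [8]].
Step i=2: Q has 2 at row 2, column 1; remove 8 from row 2 of P and reverse-bump: 8 enters row 1 and ejects 5. So w(2) = 5. P is now [[8]].
Step i=1: Q has 1 at row 1, column 1; remove that cell from P, ejecting 8. So w(1) = 8. P is now [].

So w = 8 5 7 4 3 1 6 2.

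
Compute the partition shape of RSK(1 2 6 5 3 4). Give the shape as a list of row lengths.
[4, 1, 1]

Row-insert each entry into an empty tableau.

After inserting 1: P = [[1]].
After inserting 2: P = [[1, 2]].
After inserting 6: P = [[1, 2, 6]].
After inserting 5: P = [[1, 2, 5], [6]].
After inserting 3: P = [[1, 2, 3], [5], [6]].
After inserting 4: P = [[1, 2, 3, 4], [5], [6]].

The final insertion tableau P = [[1, 2, 3, 4], [5], [6]] has shape [4, 1, 1].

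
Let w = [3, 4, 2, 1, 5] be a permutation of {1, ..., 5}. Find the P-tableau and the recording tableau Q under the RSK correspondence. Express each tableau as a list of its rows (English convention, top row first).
P = [[1, 4, 5], [2], [3]], Q = [[1, 2, 5], [3], [4]]

Insert each entry of the permutation into P by Schensted row insertion, recording in Q the position of each new cell.

Insert 3: appended to row 1. P = [[3]], Q = [[1]].
Insert 4: appended to row 1. P = [[3, 4]], Q = [[1, 2]].
Insert 2: 2 bumps 3 from row 1; 3 starts row 2. P = [[2, 4], [3]], Q = [[1, 2], [3]].
Insert 1: 1 bumps 2 from row 1; 2 bumps 3 from row 2; 3 starts row 3. P = [[1, 4], [2], [3]], Q = [[1, 2], [3], [4]].
Insert 5: appended to row 1. P = [[1, 4, 5], [2], [3]], Q = [[1, 2, 5], [3], [4]].

So P = [[1, 4, 5], [2], [3]], Q = [[1, 2, 5], [3], [4]].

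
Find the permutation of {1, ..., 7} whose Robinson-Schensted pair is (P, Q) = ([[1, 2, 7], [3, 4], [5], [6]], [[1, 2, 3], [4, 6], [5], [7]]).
3 6 7 5 1 4 2

Reverse the RSK construction: for i from n down to 1, find the cell of Q containing i, remove the entry at that cell from P, and reverse-bump it up through P; the value ejected from row 1 is w(i).

Step i=7: Q has 7 at row 4, column 1; remove 6 from row 4 of P and reverse-bump: 6 enters row 3 and ejects 5; 5 enters row 2 and ejects 4; 4 enters row 1 and ejects 2. So w(7) = 2. P is now [[1, 4, 7], [3, 5], [6]].
Step i=6: Q has 6 at row 2, column 2; remove 5 from row 2 of P and reverse-bump: 5 enters row 1 and ejects 4. So w(6) = 4. P is now [[1, 5, 7], [3], [6]].
Step i=5: Q has 5 at row 3, column 1; remove 6 from row 3 of P and reverse-bump: 6 enters row 2 and ejects 3; 3 enters row 1 and ejects 1. So w(5) = 1. P is now [[3, 5, 7], [6]].
Step i=4: Q has 4 at row 2, column 1; remove 6 from row 2 of P and reverse-bump: 6 enters row 1 and ejects 5. So w(4) = 5. P is now [[3, 6, 7]].
Step i=3: Q has 3 at row 1, column 3; remove that cell from P, ejecting 7. So w(3) = 7. P is now [[3, 6]].
Step i=2: Q has 2 at row 1, column 2; remove that cell from P, ejecting 6. So w(2) = 6. P is now [[3]].
Step i=1: Q has 1 at row 1, column 1; remove that cell from P, ejecting 3. So w(1) = 3. P is now [].

So w = 3 6 7 5 1 4 2.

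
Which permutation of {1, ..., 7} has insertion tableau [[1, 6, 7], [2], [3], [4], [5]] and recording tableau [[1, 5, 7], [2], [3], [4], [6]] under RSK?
5 4 3 2 6 1 7

Reverse the RSK construction: for i from n down to 1, find the cell of Q containing i, remove the entry at that cell from P, and reverse-bump it up through P; the value ejected from row 1 is w(i).

Step i=7: Q has 7 at row 1, column 3; remove that cell from P, ejecting 7. So w(7) = 7. P is now [[1, 6], [2], [3], [4], [5]].
Step i=6: Q has 6 at row 5, column 1; remove 5 from row 5 of P and reverse-bump: 5 enters row 4 and ejects 4; 4 enters row 3 and ejects 3; 3 enters row 2 and ejects 2; 2 enters row 1 and ejects 1. So w(6) = 1. P is now [[2, 6], [3], [4], [5]].
Step i=5: Q has 5 at row 1, column 2; remove that cell from P, ejecting 6. So w(5) = 6. P is now [[2], [3], [4], [5]].
Step i=4: Q has 4 at row 4, column 1; remove 5 from row 4 of P and reverse-bump: 5 enters row 3 and ejects 4; 4 enters row 2 and ejects 3; 3 enters row 1 and ejects 2. So w(4) = 2. P is now [[3], [4], [5]].
Step i=3: Q has 3 at row 3, column 1; remove 5 from row 3 of P and reverse-bump: 5 enters row 2 and ejects 4; 4 enters row 1 and ejects 3. So w(3) = 3. P is now [[4], [5]].
Step i=2: Q has 2 at row 2, column 1; remove 5 from row 2 of P and reverse-bump: 5 enters row 1 and ejects 4. So w(2) = 4. P is now [[5]].
Step i=1: Q has 1 at row 1, column 1; remove that cell from P, ejecting 5. So w(1) = 5. P is now [].

So w = 5 4 3 2 6 1 7.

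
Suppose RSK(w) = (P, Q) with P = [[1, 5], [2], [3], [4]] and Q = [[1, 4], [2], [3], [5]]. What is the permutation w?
4 3 2 5 1

Reverse RSK: for i = n, n-1, ..., 1, locate i in Q, remove the corresponding corner cell from P, and reverse-bump its entry up through P; the value ejected from row 1 is w(i).

So w = 4 3 2 5 1.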